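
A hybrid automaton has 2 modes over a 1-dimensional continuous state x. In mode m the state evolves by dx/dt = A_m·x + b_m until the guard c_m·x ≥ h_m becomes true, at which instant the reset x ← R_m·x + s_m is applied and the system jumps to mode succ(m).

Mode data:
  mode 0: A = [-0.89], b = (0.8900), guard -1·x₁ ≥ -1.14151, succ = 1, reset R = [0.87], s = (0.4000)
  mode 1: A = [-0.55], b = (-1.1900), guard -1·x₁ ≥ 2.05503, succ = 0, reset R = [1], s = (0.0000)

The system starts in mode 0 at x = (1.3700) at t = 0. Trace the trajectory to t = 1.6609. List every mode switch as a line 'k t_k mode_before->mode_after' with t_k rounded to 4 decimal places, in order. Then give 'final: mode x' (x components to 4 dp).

Mode 0: guard c·x = -1.1415 hit at Δt = 1.0799 (t = 1.0799), x⁻ = (1.1415) → reset → x⁺ = (1.3931), jump to mode 1
Mode 1: flow for 0.5810 to horizon, guard not reached → x = (0.4203)

1 1.0799 0->1
final: 1 0.4203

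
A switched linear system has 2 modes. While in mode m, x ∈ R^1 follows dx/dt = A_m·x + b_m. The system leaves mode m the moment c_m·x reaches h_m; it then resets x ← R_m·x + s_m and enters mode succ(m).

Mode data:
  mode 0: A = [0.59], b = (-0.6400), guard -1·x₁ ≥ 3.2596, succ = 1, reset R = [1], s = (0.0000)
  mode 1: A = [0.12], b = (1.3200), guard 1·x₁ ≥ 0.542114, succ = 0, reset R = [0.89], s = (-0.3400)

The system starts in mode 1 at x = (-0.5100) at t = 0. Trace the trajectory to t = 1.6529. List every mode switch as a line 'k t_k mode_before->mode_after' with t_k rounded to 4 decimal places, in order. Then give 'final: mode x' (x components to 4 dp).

1 0.7965 1->0
final: 0 -0.4770

Mode 1: guard c·x = 0.5421 hit at Δt = 0.7965 (t = 0.7965), x⁻ = (0.5421) → reset → x⁺ = (0.1425), jump to mode 0
Mode 0: flow for 0.8564 to horizon, guard not reached → x = (-0.4770)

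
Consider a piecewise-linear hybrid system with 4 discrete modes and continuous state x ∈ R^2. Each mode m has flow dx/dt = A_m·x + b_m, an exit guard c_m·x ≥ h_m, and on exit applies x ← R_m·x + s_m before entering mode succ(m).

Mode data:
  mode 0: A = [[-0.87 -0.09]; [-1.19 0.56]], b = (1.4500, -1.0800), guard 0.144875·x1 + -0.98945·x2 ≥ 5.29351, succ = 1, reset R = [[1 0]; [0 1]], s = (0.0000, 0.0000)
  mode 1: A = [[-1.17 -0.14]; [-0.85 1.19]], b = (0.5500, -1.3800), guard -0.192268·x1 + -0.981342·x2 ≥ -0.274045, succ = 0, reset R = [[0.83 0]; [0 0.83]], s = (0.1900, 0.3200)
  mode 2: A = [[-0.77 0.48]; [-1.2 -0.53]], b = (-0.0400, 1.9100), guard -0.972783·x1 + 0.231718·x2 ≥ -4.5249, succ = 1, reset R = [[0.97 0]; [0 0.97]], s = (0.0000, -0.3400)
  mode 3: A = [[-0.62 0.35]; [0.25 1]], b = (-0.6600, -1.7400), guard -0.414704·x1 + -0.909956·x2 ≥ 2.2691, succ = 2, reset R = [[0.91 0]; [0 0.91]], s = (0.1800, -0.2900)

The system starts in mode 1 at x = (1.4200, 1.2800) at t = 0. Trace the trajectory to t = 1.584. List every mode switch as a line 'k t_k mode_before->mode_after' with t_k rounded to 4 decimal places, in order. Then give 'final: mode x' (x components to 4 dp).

Mode 1: guard c·x = -0.2740 hit at Δt = 0.8530 (t = 0.8530), x⁻ = (0.7698, 0.1284) → reset → x⁺ = (0.8289, 0.4266), jump to mode 0
Mode 0: flow for 0.7310 to horizon, guard not reached → x = (1.2482, -1.4470)

1 0.8530 1->0
final: 0 1.2482 -1.4470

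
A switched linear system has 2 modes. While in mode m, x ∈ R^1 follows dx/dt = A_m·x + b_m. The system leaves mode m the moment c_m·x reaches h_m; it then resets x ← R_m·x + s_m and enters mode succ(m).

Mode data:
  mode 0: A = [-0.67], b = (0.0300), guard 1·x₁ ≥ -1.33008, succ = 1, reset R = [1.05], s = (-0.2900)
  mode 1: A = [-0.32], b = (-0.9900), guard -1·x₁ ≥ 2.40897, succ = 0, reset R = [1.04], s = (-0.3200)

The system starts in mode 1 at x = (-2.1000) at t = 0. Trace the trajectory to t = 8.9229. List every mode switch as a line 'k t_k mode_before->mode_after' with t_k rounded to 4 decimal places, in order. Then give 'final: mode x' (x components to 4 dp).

1 1.1637 1->0
2 2.2622 0->1
3 4.5130 1->0
4 5.6115 0->1
5 7.8622 1->0
final: 0 -1.3653

Mode 1: guard c·x = 2.4090 hit at Δt = 1.1637 (t = 1.1637), x⁻ = (-2.4090) → reset → x⁺ = (-2.8253), jump to mode 0
Mode 0: guard c·x = -1.3301 hit at Δt = 1.0985 (t = 2.2622), x⁻ = (-1.3301) → reset → x⁺ = (-1.6866), jump to mode 1
Mode 1: guard c·x = 2.4090 hit at Δt = 2.2507 (t = 4.5130), x⁻ = (-2.4090) → reset → x⁺ = (-2.8253), jump to mode 0
Mode 0: guard c·x = -1.3301 hit at Δt = 1.0985 (t = 5.6115), x⁻ = (-1.3301) → reset → x⁺ = (-1.6866), jump to mode 1
Mode 1: guard c·x = 2.4090 hit at Δt = 2.2507 (t = 7.8622), x⁻ = (-2.4090) → reset → x⁺ = (-2.8253), jump to mode 0
Mode 0: flow for 1.0607 to horizon, guard not reached → x = (-1.3653)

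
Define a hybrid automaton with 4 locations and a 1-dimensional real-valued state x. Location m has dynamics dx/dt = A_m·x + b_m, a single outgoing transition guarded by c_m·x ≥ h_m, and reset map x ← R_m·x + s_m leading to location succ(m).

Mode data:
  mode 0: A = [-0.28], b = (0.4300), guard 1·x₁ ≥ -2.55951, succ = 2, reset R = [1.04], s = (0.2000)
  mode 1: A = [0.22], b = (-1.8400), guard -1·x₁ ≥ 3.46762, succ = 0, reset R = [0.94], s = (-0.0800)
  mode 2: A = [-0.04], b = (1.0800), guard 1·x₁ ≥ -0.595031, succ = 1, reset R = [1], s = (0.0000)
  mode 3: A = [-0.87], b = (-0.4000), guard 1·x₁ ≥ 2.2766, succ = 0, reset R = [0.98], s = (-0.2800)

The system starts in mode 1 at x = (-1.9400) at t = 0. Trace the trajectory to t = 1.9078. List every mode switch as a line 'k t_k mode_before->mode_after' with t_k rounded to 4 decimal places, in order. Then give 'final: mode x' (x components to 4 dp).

1 0.6284 1->0
2 1.2511 0->2
final: 2 -1.6981

Mode 1: guard c·x = 3.4676 hit at Δt = 0.6284 (t = 0.6284), x⁻ = (-3.4676) → reset → x⁺ = (-3.3396), jump to mode 0
Mode 0: guard c·x = -2.5595 hit at Δt = 0.6227 (t = 1.2511), x⁻ = (-2.5595) → reset → x⁺ = (-2.4619), jump to mode 2
Mode 2: flow for 0.6567 to horizon, guard not reached → x = (-1.6981)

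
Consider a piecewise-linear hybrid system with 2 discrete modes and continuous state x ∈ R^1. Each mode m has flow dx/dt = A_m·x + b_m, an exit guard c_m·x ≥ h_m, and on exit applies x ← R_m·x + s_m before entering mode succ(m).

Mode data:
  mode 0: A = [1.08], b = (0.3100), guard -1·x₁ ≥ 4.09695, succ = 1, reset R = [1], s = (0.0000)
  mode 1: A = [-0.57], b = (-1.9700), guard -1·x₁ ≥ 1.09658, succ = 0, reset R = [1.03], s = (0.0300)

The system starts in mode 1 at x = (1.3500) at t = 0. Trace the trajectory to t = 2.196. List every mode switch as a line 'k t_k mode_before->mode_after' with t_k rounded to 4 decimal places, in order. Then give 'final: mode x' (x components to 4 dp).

Mode 1: guard c·x = 1.0966 hit at Δt = 1.2481 (t = 1.2481), x⁻ = (-1.0966) → reset → x⁺ = (-1.0995), jump to mode 0
Mode 0: flow for 0.9479 to horizon, guard not reached → x = (-2.5485)

1 1.2481 1->0
final: 0 -2.5485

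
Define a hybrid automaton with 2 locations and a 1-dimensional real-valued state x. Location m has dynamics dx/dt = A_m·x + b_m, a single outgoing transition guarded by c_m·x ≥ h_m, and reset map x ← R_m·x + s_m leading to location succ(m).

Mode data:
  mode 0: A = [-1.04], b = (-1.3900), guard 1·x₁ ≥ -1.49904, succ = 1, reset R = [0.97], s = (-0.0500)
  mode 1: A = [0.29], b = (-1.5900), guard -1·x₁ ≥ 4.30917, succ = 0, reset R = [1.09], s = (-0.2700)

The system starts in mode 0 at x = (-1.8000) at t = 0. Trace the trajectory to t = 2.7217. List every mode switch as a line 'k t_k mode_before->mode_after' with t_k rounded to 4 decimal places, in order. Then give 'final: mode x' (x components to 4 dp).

1 1.0077 0->1
2 2.1716 1->0
final: 0 -3.3854

Mode 0: guard c·x = -1.4990 hit at Δt = 1.0077 (t = 1.0077), x⁻ = (-1.4990) → reset → x⁺ = (-1.5041), jump to mode 1
Mode 1: guard c·x = 4.3092 hit at Δt = 1.1639 (t = 2.1716), x⁻ = (-4.3092) → reset → x⁺ = (-4.9670), jump to mode 0
Mode 0: flow for 0.5501 to horizon, guard not reached → x = (-3.3854)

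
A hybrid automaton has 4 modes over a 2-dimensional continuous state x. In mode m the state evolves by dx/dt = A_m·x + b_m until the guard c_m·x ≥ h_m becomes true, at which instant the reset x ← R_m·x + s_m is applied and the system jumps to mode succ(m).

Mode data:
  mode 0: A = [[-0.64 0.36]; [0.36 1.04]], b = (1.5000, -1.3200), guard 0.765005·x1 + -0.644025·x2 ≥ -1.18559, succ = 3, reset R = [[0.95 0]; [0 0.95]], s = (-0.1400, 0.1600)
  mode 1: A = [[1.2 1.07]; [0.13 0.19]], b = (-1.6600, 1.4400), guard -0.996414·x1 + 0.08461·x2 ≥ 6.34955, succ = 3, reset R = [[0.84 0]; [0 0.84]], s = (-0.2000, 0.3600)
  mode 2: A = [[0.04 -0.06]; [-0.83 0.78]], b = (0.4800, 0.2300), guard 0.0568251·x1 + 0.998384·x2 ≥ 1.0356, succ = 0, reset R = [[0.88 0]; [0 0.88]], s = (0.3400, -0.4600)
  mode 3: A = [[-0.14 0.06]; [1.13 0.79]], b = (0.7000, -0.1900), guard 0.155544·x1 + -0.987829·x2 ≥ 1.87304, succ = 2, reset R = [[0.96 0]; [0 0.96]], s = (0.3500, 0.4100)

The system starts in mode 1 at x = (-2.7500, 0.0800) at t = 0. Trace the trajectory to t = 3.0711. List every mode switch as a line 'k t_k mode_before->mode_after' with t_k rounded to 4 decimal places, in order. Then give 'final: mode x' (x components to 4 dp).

Mode 1: guard c·x = 6.3495 hit at Δt = 0.5477 (t = 0.5477), x⁻ = (-6.3219, 0.5946) → reset → x⁺ = (-5.5104, 0.8594), jump to mode 3
Mode 3: guard c·x = 1.8730 hit at Δt = 0.5292 (t = 1.0769), x⁻ = (-4.7853, -2.6496) → reset → x⁺ = (-4.2439, -2.1336), jump to mode 2
Mode 2: guard c·x = 1.0356 hit at Δt = 1.1049 (t = 2.1818), x⁻ = (-3.8486, 1.2563) → reset → x⁺ = (-3.0468, 0.6456), jump to mode 0
Mode 0: guard c·x = -1.1856 hit at Δt = 0.4354 (t = 2.6172), x⁻ = (-1.7050, -0.1844) → reset → x⁺ = (-1.7597, -0.0151), jump to mode 3
Mode 3: flow for 0.4539 to horizon, guard not reached → x = (-1.3579, -1.0916)

1 0.5477 1->3
2 1.0769 3->2
3 2.1818 2->0
4 2.6172 0->3
final: 3 -1.3579 -1.0916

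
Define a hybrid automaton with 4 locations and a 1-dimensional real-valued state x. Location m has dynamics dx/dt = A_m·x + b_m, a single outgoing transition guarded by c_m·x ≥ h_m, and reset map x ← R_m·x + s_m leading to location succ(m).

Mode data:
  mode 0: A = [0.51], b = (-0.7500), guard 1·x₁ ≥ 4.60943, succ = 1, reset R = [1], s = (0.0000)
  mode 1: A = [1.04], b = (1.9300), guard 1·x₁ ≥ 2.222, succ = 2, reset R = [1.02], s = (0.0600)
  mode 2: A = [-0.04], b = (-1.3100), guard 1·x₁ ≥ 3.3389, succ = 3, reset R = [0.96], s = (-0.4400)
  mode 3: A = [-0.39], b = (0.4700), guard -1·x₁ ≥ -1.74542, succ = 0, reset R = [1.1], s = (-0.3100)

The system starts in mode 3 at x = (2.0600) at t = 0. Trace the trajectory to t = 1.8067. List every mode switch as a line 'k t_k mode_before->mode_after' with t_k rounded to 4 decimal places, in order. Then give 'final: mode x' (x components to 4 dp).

Mode 3: guard c·x = -1.7454 hit at Δt = 1.1765 (t = 1.1765), x⁻ = (1.7454) → reset → x⁺ = (1.6100), jump to mode 0
Mode 0: flow for 0.6302 to horizon, guard not reached → x = (1.6628)

1 1.1765 3->0
final: 0 1.6628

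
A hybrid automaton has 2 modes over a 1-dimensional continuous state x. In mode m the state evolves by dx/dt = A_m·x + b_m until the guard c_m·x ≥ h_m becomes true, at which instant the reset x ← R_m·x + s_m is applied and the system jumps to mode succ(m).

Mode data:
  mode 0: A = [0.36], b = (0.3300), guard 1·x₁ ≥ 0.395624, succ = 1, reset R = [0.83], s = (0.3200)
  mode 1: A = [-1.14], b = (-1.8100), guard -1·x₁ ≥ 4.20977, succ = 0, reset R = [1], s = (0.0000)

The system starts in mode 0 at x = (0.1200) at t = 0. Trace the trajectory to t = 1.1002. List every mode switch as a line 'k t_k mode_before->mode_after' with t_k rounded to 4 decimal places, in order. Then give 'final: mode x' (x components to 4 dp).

Mode 0: guard c·x = 0.3956 hit at Δt = 0.6549 (t = 0.6549), x⁻ = (0.3956) → reset → x⁺ = (0.6484), jump to mode 1
Mode 1: flow for 0.4453 to horizon, guard not reached → x = (-0.2418)

1 0.6549 0->1
final: 1 -0.2418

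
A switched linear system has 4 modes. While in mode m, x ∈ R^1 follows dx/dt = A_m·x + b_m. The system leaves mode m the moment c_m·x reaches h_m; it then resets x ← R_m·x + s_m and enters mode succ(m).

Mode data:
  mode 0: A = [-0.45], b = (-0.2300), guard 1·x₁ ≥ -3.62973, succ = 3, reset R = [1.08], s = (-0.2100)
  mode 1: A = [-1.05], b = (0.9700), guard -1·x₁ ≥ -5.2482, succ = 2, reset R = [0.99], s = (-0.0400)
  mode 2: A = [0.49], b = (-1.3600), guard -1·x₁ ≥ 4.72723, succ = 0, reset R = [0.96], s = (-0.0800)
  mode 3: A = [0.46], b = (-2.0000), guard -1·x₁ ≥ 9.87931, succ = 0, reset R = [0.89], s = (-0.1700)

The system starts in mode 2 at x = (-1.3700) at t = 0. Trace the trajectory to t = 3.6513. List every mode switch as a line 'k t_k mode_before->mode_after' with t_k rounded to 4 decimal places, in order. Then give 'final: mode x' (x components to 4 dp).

1 1.2107 2->0
2 1.8225 0->3
3 2.9479 3->0
final: 0 -6.6695

Mode 2: guard c·x = 4.7272 hit at Δt = 1.2107 (t = 1.2107), x⁻ = (-4.7272) → reset → x⁺ = (-4.6181), jump to mode 0
Mode 0: guard c·x = -3.6297 hit at Δt = 0.6118 (t = 1.8225), x⁻ = (-3.6297) → reset → x⁺ = (-4.1301), jump to mode 3
Mode 3: guard c·x = 9.8793 hit at Δt = 1.1254 (t = 2.9479), x⁻ = (-9.8793) → reset → x⁺ = (-8.9626), jump to mode 0
Mode 0: flow for 0.7034 to horizon, guard not reached → x = (-6.6695)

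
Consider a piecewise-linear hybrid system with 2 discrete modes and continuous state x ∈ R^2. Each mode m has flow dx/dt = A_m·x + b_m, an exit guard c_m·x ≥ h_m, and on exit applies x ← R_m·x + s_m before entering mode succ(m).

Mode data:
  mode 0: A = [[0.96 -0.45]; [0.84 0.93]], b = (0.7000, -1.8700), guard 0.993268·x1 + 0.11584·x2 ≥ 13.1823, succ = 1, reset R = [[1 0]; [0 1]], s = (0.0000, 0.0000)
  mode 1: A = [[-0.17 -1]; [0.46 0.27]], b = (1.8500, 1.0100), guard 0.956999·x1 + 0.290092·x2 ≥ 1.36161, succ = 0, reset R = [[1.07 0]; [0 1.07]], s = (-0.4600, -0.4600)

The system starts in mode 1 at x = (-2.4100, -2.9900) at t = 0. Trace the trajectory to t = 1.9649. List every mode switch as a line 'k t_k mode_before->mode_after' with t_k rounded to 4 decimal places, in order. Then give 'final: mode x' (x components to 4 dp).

Mode 1: guard c·x = 1.3616 hit at Δt = 0.9512 (t = 0.9512), x⁻ = (2.2762, -2.8154) → reset → x⁺ = (1.9755, -3.4724), jump to mode 0
Mode 0: flow for 1.0137 to horizon, guard not reached → x = (10.0365, -5.4508)

1 0.9512 1->0
final: 0 10.0365 -5.4508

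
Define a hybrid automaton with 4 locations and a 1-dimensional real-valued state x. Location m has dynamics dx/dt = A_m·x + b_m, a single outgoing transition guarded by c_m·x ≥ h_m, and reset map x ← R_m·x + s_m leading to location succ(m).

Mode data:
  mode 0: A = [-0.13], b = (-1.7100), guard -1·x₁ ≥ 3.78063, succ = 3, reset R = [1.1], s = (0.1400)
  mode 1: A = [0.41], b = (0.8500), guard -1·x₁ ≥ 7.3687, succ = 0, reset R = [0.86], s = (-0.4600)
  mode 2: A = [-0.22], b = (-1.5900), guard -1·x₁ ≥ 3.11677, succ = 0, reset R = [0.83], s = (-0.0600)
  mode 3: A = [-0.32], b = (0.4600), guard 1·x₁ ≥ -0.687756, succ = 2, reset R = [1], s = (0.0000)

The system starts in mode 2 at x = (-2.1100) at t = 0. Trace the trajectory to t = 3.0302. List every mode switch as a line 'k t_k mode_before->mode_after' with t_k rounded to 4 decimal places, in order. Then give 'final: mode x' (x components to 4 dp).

Mode 2: guard c·x = 3.1168 hit at Δt = 0.9958 (t = 0.9958), x⁻ = (-3.1168) → reset → x⁺ = (-2.6469), jump to mode 0
Mode 0: guard c·x = 3.7806 hit at Δt = 0.8783 (t = 1.8741), x⁻ = (-3.7806) → reset → x⁺ = (-4.0187), jump to mode 3
Mode 3: flow for 1.1561 to horizon, guard not reached → x = (-2.3315)

1 0.9958 2->0
2 1.8741 0->3
final: 3 -2.3315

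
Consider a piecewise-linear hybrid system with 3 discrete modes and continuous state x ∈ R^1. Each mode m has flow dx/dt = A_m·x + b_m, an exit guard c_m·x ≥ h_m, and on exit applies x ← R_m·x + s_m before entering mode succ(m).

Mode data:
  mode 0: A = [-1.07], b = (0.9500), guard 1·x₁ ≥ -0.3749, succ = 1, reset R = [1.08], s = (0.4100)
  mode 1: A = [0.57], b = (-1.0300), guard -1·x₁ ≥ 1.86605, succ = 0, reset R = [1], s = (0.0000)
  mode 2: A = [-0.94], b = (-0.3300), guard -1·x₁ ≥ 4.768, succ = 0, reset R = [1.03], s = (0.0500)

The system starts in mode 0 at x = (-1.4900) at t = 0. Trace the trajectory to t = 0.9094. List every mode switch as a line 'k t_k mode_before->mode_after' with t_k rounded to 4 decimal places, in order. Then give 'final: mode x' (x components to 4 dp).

Mode 0: guard c·x = -0.3749 hit at Δt = 0.5915 (t = 0.5915), x⁻ = (-0.3749) → reset → x⁺ = (0.0051), jump to mode 1
Mode 1: flow for 0.3179 to horizon, guard not reached → x = (-0.3529)

1 0.5915 0->1
final: 1 -0.3529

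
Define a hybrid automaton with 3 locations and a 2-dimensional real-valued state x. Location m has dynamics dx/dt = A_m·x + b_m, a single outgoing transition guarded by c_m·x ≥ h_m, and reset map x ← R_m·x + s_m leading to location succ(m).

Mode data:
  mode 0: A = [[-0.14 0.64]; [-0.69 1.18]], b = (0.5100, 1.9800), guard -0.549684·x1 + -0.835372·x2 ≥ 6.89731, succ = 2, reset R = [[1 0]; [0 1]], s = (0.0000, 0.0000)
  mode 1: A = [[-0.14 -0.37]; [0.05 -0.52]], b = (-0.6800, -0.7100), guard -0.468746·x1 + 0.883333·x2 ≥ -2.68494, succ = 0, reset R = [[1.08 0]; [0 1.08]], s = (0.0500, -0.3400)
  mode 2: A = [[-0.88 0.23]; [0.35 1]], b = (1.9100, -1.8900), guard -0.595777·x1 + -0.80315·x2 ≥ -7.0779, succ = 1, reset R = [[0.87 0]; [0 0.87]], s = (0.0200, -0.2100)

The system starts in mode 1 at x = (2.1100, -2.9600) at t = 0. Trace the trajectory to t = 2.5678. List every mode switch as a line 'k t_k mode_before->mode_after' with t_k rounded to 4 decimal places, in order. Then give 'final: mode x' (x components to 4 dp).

Mode 1: guard c·x = -2.6849 hit at Δt = 1.5067 (t = 1.5067), x⁻ = (1.9871, -1.9851) → reset → x⁺ = (2.1961, -2.4839), jump to mode 0
Mode 0: flow for 1.0611 to horizon, guard not reached → x = (-0.3089, -6.5213)

1 1.5067 1->0
final: 0 -0.3089 -6.5213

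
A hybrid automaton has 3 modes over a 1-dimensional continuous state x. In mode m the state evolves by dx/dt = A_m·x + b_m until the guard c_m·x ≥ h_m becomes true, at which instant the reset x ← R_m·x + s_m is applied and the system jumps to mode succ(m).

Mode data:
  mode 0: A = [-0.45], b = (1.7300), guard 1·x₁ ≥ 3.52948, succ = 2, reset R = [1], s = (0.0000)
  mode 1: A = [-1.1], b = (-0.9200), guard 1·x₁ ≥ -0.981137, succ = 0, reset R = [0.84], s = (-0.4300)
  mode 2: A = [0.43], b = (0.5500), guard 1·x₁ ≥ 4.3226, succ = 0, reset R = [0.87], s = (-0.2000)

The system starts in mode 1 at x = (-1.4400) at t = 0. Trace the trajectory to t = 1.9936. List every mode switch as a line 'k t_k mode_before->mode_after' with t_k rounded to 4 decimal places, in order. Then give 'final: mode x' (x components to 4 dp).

Mode 1: guard c·x = -0.9811 hit at Δt = 1.2980 (t = 1.2980), x⁻ = (-0.9811) → reset → x⁺ = (-1.2542), jump to mode 0
Mode 0: flow for 0.6956 to horizon, guard not reached → x = (0.1162)

1 1.2980 1->0
final: 0 0.1162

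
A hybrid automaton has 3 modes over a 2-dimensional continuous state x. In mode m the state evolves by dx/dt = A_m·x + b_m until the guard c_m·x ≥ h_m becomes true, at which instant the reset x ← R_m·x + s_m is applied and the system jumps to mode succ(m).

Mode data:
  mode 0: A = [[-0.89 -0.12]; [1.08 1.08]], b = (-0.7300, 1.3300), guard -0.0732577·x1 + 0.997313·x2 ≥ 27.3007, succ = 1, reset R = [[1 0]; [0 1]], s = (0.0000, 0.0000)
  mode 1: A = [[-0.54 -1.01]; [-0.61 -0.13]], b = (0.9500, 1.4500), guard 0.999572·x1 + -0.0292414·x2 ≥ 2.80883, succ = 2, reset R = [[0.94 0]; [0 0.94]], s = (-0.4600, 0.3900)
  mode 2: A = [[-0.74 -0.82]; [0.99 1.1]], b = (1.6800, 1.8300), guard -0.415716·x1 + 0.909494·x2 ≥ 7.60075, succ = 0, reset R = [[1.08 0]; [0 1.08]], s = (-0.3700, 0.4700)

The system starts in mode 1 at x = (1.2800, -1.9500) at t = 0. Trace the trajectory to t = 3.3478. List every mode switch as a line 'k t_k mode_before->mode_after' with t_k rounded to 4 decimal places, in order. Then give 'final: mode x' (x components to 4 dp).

1 0.9815 1->2
2 2.4581 2->0
final: 0 -2.0070 24.4585

Mode 1: guard c·x = 2.8088 hit at Δt = 0.9815 (t = 0.9815), x⁻ = (2.7639, -1.5784) → reset → x⁺ = (2.1380, -1.0937), jump to mode 2
Mode 2: guard c·x = 7.6007 hit at Δt = 1.4766 (t = 2.4581), x⁻ = (-0.3109, 8.2150) → reset → x⁺ = (-0.7058, 9.3422), jump to mode 0
Mode 0: flow for 0.8897 to horizon, guard not reached → x = (-2.0070, 24.4585)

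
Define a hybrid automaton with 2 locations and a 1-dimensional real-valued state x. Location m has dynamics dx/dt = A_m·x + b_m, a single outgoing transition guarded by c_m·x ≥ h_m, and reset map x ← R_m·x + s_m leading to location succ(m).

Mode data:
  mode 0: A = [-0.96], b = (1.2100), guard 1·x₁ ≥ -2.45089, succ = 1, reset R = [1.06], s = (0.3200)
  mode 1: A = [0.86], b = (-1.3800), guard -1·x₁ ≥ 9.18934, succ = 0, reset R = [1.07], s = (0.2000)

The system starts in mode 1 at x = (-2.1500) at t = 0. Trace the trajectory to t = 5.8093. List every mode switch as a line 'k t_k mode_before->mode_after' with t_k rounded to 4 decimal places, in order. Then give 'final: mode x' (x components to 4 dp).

Mode 1: guard c·x = 9.1893 hit at Δt = 1.2279 (t = 1.2279), x⁻ = (-9.1893) → reset → x⁺ = (-9.6326), jump to mode 0
Mode 0: guard c·x = -2.4509 hit at Δt = 1.1216 (t = 2.3495), x⁻ = (-2.4509) → reset → x⁺ = (-2.2779), jump to mode 1
Mode 1: guard c·x = 9.1893 hit at Δt = 1.1889 (t = 3.5384), x⁻ = (-9.1893) → reset → x⁺ = (-9.6326), jump to mode 0
Mode 0: guard c·x = -2.4509 hit at Δt = 1.1216 (t = 4.6600), x⁻ = (-2.4509) → reset → x⁺ = (-2.2779), jump to mode 1
Mode 1: flow for 1.1493 to horizon, guard not reached → x = (-8.8272)

1 1.2279 1->0
2 2.3495 0->1
3 3.5384 1->0
4 4.6600 0->1
final: 1 -8.8272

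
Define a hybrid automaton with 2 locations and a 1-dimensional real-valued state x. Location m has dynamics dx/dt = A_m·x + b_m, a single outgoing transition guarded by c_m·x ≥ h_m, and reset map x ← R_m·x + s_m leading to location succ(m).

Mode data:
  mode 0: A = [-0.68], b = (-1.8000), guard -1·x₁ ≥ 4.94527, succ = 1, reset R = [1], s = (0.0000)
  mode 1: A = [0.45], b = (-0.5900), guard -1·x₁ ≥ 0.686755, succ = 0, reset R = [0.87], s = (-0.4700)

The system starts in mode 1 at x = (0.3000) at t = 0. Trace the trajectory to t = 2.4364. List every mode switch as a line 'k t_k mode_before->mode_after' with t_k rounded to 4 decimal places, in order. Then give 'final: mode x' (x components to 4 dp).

1 1.5134 1->0
final: 0 -1.8038

Mode 1: guard c·x = 0.6868 hit at Δt = 1.5134 (t = 1.5134), x⁻ = (-0.6868) → reset → x⁺ = (-1.0675), jump to mode 0
Mode 0: flow for 0.9230 to horizon, guard not reached → x = (-1.8038)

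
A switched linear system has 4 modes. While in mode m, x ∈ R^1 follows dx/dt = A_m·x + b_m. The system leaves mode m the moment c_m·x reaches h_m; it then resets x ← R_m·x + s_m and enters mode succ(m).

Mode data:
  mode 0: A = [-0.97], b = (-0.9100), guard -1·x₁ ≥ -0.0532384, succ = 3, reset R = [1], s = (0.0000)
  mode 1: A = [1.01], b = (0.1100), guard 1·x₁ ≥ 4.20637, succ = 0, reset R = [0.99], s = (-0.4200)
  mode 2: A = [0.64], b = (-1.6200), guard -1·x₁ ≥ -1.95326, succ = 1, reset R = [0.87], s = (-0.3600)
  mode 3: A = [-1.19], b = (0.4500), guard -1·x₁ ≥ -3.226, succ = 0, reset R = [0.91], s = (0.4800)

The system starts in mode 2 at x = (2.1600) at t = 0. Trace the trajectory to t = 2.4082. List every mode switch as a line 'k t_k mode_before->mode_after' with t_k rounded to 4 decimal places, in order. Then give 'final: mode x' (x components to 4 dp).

1 0.6917 2->1
2 1.7727 1->0
final: 0 1.5897

Mode 2: guard c·x = -1.9533 hit at Δt = 0.6917 (t = 0.6917), x⁻ = (1.9533) → reset → x⁺ = (1.3393), jump to mode 1
Mode 1: guard c·x = 4.2064 hit at Δt = 1.0810 (t = 1.7727), x⁻ = (4.2064) → reset → x⁺ = (3.7443), jump to mode 0
Mode 0: flow for 0.6355 to horizon, guard not reached → x = (1.5897)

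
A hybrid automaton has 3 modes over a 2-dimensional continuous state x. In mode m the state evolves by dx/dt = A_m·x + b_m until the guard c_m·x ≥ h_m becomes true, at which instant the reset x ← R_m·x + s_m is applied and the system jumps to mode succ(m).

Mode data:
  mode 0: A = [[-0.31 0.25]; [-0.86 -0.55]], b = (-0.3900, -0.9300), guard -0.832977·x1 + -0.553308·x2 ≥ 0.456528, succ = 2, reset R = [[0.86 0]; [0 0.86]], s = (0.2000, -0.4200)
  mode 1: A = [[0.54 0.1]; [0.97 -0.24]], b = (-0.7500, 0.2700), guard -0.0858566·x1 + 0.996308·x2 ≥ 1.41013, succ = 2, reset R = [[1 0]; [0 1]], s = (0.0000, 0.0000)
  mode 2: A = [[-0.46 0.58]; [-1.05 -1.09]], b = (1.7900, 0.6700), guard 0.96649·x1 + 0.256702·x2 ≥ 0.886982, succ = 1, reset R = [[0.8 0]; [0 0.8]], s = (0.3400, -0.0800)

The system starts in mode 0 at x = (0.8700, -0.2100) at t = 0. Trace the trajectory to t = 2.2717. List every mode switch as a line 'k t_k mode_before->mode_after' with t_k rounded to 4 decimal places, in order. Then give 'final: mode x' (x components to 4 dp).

1 0.9202 0->2
2 1.7083 2->1
final: 1 1.1384 0.2121

Mode 0: guard c·x = 0.4565 hit at Δt = 0.9202 (t = 0.9202), x⁻ = (0.1890, -1.1096) → reset → x⁺ = (0.3626, -1.3743), jump to mode 2
Mode 2: guard c·x = 0.8870 hit at Δt = 0.7881 (t = 1.7083), x⁻ = (1.0926, -0.6585) → reset → x⁺ = (1.2141, -0.6068), jump to mode 1
Mode 1: flow for 0.5634 to horizon, guard not reached → x = (1.1384, 0.2121)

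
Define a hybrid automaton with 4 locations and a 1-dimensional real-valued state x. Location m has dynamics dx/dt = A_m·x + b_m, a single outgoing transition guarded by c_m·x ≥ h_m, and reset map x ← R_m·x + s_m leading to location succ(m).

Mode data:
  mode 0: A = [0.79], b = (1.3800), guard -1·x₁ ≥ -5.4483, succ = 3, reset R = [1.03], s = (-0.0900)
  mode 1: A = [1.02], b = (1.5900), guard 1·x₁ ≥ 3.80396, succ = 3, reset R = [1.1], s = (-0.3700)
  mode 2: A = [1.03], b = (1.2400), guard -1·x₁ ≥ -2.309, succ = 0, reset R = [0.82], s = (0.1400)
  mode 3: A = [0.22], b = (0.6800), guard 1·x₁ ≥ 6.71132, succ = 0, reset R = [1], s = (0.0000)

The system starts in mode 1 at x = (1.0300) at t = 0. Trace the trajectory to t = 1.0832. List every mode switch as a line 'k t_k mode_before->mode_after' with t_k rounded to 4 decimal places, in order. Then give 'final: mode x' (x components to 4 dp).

Mode 1: guard c·x = 3.8040 hit at Δt = 0.7140 (t = 0.7140), x⁻ = (3.8040) → reset → x⁺ = (3.8144), jump to mode 3
Mode 3: flow for 0.3692 to horizon, guard not reached → x = (4.3986)

1 0.7140 1->3
final: 3 4.3986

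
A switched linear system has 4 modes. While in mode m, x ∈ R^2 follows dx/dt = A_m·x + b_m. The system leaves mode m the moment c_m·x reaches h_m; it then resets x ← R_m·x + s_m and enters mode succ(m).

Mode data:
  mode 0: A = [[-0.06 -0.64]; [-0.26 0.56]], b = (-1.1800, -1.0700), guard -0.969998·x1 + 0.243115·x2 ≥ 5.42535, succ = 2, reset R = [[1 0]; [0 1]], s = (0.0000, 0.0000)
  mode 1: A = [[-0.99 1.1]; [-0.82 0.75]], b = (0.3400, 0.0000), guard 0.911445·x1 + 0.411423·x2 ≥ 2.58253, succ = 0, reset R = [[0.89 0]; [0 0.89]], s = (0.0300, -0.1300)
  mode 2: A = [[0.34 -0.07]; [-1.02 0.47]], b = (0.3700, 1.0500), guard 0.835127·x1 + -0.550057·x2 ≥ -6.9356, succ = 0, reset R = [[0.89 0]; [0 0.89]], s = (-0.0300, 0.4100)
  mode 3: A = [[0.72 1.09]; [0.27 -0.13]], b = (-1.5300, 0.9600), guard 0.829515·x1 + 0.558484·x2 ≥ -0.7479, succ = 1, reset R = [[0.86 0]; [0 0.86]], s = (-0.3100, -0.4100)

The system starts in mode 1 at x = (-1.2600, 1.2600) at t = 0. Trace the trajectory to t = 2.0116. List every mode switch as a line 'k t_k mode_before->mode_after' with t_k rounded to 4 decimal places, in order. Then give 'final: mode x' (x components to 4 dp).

Mode 1: guard c·x = 2.5825 hit at Δt = 1.1224 (t = 1.1224), x⁻ = (1.5381, 2.8697) → reset → x⁺ = (1.3989, 2.4240), jump to mode 0
Mode 0: flow for 0.8892 to horizon, guard not reached → x = (-1.0773, 2.6763)

1 1.1224 1->0
final: 0 -1.0773 2.6763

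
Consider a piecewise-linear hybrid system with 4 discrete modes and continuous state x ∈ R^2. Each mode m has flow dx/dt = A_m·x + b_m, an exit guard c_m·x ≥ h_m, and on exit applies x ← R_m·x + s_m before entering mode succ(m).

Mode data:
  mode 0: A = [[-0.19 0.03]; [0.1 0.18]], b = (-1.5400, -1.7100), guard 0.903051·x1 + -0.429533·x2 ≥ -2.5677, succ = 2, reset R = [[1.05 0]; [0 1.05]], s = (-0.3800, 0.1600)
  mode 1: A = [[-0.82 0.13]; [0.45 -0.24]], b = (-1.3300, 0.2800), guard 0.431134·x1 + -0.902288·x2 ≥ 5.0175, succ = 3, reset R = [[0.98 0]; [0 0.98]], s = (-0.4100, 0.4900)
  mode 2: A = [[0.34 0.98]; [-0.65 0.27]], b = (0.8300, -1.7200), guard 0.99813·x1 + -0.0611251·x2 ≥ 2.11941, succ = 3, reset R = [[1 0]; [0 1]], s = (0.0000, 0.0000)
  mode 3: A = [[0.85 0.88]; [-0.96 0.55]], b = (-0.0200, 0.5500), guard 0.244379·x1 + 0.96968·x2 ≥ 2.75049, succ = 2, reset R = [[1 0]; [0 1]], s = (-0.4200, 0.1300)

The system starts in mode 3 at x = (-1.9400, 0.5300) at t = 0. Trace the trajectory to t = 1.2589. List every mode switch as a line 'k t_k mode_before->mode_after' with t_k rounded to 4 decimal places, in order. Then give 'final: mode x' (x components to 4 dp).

Mode 3: guard c·x = 2.7505 hit at Δt = 0.7768 (t = 0.7768), x⁻ = (-2.1482, 3.3779) → reset → x⁺ = (-2.5682, 3.5079), jump to mode 2
Mode 2: flow for 0.4821 to horizon, guard not reached → x = (-0.7236, 3.6782)

1 0.7768 3->2
final: 2 -0.7236 3.6782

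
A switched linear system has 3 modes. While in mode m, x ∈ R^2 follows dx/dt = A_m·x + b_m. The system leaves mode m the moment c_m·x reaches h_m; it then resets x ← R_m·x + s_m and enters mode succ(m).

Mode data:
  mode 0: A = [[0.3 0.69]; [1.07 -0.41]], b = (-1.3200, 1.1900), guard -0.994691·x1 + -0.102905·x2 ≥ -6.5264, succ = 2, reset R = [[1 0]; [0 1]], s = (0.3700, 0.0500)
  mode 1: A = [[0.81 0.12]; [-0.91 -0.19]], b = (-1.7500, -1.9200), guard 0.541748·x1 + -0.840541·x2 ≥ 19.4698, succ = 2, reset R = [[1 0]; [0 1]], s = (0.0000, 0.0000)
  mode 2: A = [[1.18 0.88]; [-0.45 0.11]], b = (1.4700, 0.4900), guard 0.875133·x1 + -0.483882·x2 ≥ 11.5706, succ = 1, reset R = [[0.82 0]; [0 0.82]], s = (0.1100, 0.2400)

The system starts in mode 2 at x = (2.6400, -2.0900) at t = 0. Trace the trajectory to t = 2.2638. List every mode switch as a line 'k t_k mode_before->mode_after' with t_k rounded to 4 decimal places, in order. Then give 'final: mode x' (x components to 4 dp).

1 1.4399 2->1
final: 1 13.2290 -12.6097

Mode 2: guard c·x = 11.5706 hit at Δt = 1.4399 (t = 1.4399), x⁻ = (10.1159, -5.6167) → reset → x⁺ = (8.4051, -4.3657), jump to mode 1
Mode 1: flow for 0.8239 to horizon, guard not reached → x = (13.2290, -12.6097)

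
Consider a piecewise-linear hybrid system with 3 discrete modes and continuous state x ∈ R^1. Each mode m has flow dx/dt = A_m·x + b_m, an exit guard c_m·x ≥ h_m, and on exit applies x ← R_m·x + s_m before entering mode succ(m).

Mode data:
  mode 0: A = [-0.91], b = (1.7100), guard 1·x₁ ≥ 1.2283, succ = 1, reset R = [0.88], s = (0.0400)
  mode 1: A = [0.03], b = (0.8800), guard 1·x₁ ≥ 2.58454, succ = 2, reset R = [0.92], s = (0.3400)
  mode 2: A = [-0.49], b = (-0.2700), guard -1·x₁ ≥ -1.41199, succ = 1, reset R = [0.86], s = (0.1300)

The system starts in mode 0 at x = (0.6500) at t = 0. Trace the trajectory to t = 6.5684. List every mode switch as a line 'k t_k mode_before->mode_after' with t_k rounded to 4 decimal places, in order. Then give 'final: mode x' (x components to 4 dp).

Mode 0: guard c·x = 1.2283 hit at Δt = 0.6987 (t = 0.6987), x⁻ = (1.2283) → reset → x⁺ = (1.1209), jump to mode 1
Mode 1: guard c·x = 2.5845 hit at Δt = 1.5647 (t = 2.2634), x⁻ = (2.5845) → reset → x⁺ = (2.7178), jump to mode 2
Mode 2: guard c·x = -1.4120 hit at Δt = 1.0407 (t = 3.3041), x⁻ = (1.4120) → reset → x⁺ = (1.3443), jump to mode 1
Mode 1: guard c·x = 2.5845 hit at Δt = 1.3211 (t = 4.6252), x⁻ = (2.5845) → reset → x⁺ = (2.7178), jump to mode 2
Mode 2: guard c·x = -1.4120 hit at Δt = 1.0407 (t = 5.6659), x⁻ = (1.4120) → reset → x⁺ = (1.3443), jump to mode 1
Mode 1: flow for 0.9025 to horizon, guard not reached → x = (2.1863)

1 0.6987 0->1
2 2.2634 1->2
3 3.3041 2->1
4 4.6252 1->2
5 5.6659 2->1
final: 1 2.1863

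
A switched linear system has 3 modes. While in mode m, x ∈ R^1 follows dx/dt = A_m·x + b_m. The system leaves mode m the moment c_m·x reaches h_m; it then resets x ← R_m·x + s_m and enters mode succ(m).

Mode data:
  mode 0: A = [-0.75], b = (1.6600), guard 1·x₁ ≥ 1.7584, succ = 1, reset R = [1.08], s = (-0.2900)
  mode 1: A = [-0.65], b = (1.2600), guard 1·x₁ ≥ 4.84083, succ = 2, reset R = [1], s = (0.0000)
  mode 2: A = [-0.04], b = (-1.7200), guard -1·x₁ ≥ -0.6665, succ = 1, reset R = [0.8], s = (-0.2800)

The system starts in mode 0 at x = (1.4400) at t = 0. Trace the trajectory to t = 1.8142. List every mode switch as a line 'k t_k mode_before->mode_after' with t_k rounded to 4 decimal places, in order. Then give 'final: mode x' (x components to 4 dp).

1 0.7074 0->1
final: 1 1.7780

Mode 0: guard c·x = 1.7584 hit at Δt = 0.7074 (t = 0.7074), x⁻ = (1.7584) → reset → x⁺ = (1.6091), jump to mode 1
Mode 1: flow for 1.1068 to horizon, guard not reached → x = (1.7780)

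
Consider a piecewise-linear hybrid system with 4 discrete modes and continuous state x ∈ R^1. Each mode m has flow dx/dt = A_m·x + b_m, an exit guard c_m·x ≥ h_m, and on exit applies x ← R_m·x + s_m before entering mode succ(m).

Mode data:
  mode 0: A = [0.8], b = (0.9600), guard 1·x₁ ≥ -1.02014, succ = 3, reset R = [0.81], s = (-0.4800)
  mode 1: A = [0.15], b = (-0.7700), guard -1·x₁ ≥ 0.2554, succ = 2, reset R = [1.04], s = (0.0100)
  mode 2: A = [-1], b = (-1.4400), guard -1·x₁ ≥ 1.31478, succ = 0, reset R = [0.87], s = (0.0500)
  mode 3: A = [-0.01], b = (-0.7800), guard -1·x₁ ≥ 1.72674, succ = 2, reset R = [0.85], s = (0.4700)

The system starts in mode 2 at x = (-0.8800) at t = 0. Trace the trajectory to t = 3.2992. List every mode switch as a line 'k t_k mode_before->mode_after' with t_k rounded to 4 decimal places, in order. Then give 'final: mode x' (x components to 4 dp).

1 1.4979 2->0
2 2.1571 0->3
3 2.7068 3->2
final: 2 -1.1954

Mode 2: guard c·x = 1.3148 hit at Δt = 1.4979 (t = 1.4979), x⁻ = (-1.3148) → reset → x⁺ = (-1.0939), jump to mode 0
Mode 0: guard c·x = -1.0201 hit at Δt = 0.6593 (t = 2.1571), x⁻ = (-1.0201) → reset → x⁺ = (-1.3063), jump to mode 3
Mode 3: guard c·x = 1.7267 hit at Δt = 0.5497 (t = 2.7068), x⁻ = (-1.7267) → reset → x⁺ = (-0.9977), jump to mode 2
Mode 2: flow for 0.5924 to horizon, guard not reached → x = (-1.1954)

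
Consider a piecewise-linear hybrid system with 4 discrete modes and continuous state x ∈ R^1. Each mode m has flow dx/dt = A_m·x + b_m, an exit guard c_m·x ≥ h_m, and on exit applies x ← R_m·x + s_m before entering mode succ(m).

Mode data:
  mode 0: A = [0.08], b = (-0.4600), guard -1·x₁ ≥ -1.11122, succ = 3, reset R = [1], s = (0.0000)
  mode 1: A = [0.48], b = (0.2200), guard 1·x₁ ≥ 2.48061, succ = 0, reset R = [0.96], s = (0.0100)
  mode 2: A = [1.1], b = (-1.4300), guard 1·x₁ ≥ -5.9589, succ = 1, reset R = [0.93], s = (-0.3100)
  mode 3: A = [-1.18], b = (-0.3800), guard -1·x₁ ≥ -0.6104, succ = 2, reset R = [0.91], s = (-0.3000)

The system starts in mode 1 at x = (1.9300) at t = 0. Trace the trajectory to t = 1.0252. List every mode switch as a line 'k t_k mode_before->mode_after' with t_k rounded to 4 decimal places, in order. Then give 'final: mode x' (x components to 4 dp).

1 0.4322 1->0
final: 0 2.2282

Mode 1: guard c·x = 2.4806 hit at Δt = 0.4322 (t = 0.4322), x⁻ = (2.4806) → reset → x⁺ = (2.3914), jump to mode 0
Mode 0: flow for 0.5930 to horizon, guard not reached → x = (2.2282)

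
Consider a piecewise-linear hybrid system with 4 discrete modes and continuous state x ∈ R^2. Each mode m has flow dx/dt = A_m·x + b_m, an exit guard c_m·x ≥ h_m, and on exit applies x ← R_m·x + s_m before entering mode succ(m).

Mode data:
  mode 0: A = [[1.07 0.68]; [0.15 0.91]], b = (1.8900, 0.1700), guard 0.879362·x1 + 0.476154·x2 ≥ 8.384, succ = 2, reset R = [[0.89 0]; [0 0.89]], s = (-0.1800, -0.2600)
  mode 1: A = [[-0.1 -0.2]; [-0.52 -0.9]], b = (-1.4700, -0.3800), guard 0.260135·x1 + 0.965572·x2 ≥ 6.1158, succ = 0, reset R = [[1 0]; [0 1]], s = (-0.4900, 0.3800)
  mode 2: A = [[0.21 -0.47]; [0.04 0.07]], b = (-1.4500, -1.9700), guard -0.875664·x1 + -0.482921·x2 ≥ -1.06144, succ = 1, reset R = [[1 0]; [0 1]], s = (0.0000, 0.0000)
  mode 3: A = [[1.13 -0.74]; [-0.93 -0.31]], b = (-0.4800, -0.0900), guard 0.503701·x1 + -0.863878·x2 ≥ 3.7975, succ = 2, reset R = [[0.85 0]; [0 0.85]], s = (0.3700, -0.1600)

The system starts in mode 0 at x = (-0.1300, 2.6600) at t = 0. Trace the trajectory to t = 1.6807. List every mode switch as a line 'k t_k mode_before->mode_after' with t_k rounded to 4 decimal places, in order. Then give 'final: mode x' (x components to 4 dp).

Mode 0: guard c·x = 8.3840 hit at Δt = 0.8549 (t = 0.8549), x⁻ = (6.0745, 6.3893) → reset → x⁺ = (5.2263, 5.4264), jump to mode 2
Mode 2: flow for 0.8258 to horizon, guard not reached → x = (2.8533, 4.2122)

1 0.8549 0->2
final: 2 2.8533 4.2122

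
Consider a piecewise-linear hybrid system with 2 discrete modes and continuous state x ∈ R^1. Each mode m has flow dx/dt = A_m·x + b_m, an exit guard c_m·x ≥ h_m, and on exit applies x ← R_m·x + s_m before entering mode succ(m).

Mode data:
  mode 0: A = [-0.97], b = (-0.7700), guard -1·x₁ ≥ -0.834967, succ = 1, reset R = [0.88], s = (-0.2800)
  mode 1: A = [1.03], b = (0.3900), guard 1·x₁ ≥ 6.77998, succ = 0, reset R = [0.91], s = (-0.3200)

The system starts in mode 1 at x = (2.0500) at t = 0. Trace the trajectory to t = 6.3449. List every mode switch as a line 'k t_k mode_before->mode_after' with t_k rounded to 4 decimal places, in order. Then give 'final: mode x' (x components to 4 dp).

1 1.0495 1->0
2 2.4988 0->1
3 4.5867 1->0
4 6.0360 0->1
final: 1 0.7670

Mode 1: guard c·x = 6.7800 hit at Δt = 1.0495 (t = 1.0495), x⁻ = (6.7800) → reset → x⁺ = (5.8498), jump to mode 0
Mode 0: guard c·x = -0.8350 hit at Δt = 1.4493 (t = 2.4988), x⁻ = (0.8350) → reset → x⁺ = (0.4548), jump to mode 1
Mode 1: guard c·x = 6.7800 hit at Δt = 2.0879 (t = 4.5867), x⁻ = (6.7800) → reset → x⁺ = (5.8498), jump to mode 0
Mode 0: guard c·x = -0.8350 hit at Δt = 1.4493 (t = 6.0360), x⁻ = (0.8350) → reset → x⁺ = (0.4548), jump to mode 1
Mode 1: flow for 0.3089 to horizon, guard not reached → x = (0.7670)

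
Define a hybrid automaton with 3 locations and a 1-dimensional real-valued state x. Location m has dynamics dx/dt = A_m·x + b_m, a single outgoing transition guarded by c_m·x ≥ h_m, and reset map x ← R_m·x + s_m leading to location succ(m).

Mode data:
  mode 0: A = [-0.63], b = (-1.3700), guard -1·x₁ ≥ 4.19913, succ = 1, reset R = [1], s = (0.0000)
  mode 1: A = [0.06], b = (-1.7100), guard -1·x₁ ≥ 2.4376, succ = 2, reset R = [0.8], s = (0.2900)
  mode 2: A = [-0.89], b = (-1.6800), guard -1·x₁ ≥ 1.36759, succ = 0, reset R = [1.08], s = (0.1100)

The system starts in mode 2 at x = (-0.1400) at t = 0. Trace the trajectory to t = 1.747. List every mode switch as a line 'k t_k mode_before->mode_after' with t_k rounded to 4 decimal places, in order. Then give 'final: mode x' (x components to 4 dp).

1 1.3619 2->0
final: 0 -1.5410

Mode 2: guard c·x = 1.3676 hit at Δt = 1.3619 (t = 1.3619), x⁻ = (-1.3676) → reset → x⁺ = (-1.3670), jump to mode 0
Mode 0: flow for 0.3851 to horizon, guard not reached → x = (-1.5410)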